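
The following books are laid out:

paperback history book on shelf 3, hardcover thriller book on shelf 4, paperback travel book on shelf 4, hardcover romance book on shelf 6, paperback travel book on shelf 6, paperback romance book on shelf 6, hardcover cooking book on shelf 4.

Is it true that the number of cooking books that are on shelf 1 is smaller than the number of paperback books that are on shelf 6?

There are 0 cooking books on shelf 1.
There are 2 paperback books on shelf 6.
The claim requires 0 < 2, which holds.

True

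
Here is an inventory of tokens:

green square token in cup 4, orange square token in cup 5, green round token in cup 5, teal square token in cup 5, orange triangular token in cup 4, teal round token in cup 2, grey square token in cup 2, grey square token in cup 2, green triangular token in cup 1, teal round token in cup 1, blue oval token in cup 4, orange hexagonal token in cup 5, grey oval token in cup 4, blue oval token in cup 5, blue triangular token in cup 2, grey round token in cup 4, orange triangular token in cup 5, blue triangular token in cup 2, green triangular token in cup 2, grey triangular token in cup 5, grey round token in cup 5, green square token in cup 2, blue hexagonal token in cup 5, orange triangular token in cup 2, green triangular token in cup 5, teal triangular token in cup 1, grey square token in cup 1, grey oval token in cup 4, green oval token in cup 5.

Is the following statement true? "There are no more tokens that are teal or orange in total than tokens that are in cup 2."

False

|tokens that are teal or orange| = 9.
|tokens in cup 2| = 8.
The claim requires 9 ≤ 8, which does not hold.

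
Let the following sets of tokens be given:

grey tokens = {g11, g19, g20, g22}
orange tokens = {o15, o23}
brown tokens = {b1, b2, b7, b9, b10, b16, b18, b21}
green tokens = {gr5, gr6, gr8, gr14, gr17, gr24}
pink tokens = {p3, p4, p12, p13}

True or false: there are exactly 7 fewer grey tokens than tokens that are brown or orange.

False

grey tokens: 4.
tokens that are brown or orange: 10.
The claim requires 10 − 4 (= 6) to equal 7, which does not hold.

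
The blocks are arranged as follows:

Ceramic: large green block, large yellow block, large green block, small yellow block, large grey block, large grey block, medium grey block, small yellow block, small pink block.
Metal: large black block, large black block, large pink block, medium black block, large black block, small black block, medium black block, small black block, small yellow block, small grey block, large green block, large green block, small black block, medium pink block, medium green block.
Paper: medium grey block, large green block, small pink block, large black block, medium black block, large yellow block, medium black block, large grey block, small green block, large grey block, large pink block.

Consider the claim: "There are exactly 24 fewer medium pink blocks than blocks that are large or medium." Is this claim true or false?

True

medium pink blocks: 1.
blocks that are large or medium: 25.
The claim requires 25 − 1 (= 24) to equal 24, which holds.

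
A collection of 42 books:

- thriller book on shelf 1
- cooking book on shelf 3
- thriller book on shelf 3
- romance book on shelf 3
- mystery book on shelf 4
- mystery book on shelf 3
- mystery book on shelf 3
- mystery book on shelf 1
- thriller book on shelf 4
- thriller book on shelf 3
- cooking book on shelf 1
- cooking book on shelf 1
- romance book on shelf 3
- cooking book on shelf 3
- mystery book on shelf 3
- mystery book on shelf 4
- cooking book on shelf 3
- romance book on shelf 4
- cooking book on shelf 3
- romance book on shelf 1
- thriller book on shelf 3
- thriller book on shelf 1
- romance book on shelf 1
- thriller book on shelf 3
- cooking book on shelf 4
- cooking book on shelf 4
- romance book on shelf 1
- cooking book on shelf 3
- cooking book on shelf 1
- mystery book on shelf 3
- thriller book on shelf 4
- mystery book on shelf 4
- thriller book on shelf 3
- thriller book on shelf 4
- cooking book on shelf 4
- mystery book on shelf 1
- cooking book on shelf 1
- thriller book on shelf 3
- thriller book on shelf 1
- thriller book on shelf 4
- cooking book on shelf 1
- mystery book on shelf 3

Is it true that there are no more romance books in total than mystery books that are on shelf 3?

There are 6 romance books.
There are 5 mystery books on shelf 3.
The claim requires 6 ≤ 5, which does not hold.

False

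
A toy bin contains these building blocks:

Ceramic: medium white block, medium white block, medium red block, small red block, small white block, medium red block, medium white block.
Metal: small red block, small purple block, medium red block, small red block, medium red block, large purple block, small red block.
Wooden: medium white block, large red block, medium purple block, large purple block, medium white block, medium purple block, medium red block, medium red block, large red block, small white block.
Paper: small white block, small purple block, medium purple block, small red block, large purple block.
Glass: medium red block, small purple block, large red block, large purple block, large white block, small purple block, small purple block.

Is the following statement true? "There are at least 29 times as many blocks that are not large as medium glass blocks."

False

blocks that are not large: 28.
medium glass blocks: 1.
The claim requires 28 ≥ 29 × 1 = 29, which does not hold.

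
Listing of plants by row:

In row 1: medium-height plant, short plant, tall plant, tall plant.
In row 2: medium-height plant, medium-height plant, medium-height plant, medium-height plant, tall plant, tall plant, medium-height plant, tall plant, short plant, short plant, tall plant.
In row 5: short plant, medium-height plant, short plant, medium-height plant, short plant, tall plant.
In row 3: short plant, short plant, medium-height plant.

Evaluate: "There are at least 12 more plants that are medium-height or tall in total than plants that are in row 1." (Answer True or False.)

True

There are 16 plants that are medium-height or tall.
There are 4 plants in row 1.
The claim requires 16 − 4 = 12 ≥ 12, which holds.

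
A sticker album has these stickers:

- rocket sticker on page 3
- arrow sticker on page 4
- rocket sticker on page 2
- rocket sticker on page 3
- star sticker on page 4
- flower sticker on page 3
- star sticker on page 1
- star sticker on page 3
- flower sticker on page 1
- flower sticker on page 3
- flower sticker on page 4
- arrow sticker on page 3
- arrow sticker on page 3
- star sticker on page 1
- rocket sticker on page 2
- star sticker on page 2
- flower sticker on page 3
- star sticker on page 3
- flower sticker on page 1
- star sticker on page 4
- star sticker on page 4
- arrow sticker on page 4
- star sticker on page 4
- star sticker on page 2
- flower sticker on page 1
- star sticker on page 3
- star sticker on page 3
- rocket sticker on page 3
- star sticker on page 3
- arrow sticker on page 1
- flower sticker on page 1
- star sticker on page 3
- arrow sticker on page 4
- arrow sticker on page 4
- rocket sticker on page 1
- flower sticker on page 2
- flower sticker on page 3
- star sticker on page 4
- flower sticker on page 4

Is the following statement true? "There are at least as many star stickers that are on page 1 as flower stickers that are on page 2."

star stickers on page 1: 2.
flower stickers on page 2: 1.
The claim requires 2 ≥ 1, which holds.

True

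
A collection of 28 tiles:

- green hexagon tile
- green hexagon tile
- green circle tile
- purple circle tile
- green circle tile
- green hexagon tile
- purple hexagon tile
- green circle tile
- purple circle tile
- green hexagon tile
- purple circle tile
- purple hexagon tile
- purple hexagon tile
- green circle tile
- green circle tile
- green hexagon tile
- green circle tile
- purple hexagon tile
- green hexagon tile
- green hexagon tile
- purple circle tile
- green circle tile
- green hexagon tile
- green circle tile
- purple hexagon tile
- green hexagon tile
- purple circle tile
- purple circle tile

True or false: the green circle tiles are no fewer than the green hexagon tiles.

False

|green circle tiles| = 8.
|green hexagon tiles| = 9.
The claim requires 8 ≥ 9, which does not hold.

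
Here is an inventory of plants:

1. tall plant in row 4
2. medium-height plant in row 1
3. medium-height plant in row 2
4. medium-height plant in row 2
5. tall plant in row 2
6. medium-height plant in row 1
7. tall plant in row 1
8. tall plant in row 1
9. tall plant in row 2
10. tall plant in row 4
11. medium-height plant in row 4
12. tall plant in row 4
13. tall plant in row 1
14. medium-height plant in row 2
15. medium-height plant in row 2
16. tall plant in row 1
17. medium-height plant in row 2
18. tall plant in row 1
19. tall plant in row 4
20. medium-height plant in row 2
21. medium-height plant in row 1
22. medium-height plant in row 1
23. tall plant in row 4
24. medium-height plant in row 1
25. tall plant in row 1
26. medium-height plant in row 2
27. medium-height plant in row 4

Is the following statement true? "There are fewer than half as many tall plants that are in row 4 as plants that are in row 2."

False

|tall plants in row 4| = 5.
|plants in row 2| = 9.
The claim requires 2 × 5 = 10 < 9, which does not hold.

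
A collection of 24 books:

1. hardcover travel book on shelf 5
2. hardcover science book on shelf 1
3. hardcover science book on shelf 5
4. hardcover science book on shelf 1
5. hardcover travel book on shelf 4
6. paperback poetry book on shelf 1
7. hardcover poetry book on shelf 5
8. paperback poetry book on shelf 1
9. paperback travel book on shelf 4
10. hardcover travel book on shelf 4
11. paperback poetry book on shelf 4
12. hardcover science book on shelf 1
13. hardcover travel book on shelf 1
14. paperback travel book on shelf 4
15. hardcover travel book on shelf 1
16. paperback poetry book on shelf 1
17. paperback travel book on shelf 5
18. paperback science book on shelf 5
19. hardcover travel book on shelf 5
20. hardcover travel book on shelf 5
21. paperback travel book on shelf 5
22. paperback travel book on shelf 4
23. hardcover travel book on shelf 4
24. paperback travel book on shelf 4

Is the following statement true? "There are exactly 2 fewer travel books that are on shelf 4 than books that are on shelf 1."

|travel books on shelf 4| = 7.
|books on shelf 1| = 8.
The claim requires 8 − 7 (= 1) to equal 2, which does not hold.

False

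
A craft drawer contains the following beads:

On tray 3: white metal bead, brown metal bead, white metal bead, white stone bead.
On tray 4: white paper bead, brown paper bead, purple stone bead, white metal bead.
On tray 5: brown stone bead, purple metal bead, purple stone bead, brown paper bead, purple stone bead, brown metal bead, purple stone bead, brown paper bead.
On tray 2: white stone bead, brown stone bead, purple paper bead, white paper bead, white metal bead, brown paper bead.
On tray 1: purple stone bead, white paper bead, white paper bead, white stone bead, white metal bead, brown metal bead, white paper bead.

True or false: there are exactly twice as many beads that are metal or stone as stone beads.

beads that are metal or stone: 19.
stone beads: 10.
The claim requires 19 = 2 × 10 = 20, which does not hold.

False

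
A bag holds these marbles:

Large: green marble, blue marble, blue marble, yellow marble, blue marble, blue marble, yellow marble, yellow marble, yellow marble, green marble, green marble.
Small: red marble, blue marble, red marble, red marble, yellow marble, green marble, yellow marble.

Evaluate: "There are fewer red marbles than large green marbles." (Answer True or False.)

red marbles: 3.
large green marbles: 3.
The claim requires 3 < 3, which does not hold.

False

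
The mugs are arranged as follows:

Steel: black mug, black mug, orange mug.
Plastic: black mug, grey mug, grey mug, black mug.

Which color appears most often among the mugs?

black

Counts by color: black 4, grey 2, orange 1.
The maximum is 4, held uniquely by black.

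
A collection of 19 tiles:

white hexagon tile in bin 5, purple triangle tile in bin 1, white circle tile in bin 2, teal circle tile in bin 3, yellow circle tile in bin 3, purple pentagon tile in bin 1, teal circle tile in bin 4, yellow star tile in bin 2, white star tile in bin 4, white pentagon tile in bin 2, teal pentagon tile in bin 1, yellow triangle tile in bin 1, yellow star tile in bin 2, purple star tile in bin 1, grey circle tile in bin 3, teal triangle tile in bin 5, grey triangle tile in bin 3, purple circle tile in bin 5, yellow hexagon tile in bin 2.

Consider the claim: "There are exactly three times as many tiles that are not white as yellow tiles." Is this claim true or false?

True

|tiles that are not white| = 15.
|yellow tiles| = 5.
The claim requires 15 = 3 × 5 = 15, which holds.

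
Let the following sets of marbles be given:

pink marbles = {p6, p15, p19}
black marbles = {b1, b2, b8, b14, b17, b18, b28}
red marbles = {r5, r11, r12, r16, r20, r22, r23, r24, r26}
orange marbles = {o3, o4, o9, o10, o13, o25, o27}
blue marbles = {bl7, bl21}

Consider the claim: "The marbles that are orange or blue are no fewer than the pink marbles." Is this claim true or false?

True

|marbles that are orange or blue| = 9.
|pink marbles| = 3.
The claim requires 9 ≥ 3, which holds.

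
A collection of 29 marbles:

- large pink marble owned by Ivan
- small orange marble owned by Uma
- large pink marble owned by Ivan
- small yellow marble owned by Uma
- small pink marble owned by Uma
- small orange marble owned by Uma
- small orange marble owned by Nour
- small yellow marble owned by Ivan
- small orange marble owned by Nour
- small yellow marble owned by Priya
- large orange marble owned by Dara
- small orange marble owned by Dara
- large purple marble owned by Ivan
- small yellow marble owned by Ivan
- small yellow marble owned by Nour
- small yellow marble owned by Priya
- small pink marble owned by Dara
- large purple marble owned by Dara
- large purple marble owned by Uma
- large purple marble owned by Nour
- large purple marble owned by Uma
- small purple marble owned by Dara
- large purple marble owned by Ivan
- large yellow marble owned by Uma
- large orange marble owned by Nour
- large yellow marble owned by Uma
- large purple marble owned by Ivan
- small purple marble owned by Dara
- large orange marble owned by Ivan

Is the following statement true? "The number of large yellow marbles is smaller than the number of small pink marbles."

False

|large yellow marbles| = 2.
|small pink marbles| = 2.
The claim requires 2 < 2, which does not hold.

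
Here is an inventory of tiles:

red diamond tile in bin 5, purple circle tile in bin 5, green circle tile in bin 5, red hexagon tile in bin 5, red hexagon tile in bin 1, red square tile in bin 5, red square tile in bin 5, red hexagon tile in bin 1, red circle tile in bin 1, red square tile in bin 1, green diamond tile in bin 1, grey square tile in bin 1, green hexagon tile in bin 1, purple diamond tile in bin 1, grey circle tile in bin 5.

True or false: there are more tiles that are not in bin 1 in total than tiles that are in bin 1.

False

There are 7 tiles that are not in bin 1.
There are 8 tiles in bin 1.
The claim requires 7 > 8, which does not hold.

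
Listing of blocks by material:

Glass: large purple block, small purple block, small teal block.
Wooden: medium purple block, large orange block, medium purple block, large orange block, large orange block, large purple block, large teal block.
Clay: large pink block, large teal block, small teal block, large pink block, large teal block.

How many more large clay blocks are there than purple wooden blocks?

1

large clay blocks: 4.
purple wooden blocks: 3.
4 − 3 = 1.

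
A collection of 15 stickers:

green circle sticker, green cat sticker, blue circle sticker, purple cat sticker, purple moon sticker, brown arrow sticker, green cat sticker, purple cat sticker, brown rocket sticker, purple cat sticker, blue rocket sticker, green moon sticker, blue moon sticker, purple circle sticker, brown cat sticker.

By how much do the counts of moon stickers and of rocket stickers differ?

moon stickers: 3. rocket stickers: 2.
|3 − 2| = 3 − 2 = 1.

1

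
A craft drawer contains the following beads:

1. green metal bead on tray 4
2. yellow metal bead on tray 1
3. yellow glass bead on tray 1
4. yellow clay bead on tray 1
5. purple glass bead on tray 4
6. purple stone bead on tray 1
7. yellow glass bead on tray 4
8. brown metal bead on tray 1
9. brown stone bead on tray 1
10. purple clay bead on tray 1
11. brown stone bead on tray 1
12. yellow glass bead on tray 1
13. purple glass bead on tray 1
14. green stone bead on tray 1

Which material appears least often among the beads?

clay

Counts by material: glass 5, stone 4, metal 3, clay 2.
The minimum is 2, held uniquely by clay.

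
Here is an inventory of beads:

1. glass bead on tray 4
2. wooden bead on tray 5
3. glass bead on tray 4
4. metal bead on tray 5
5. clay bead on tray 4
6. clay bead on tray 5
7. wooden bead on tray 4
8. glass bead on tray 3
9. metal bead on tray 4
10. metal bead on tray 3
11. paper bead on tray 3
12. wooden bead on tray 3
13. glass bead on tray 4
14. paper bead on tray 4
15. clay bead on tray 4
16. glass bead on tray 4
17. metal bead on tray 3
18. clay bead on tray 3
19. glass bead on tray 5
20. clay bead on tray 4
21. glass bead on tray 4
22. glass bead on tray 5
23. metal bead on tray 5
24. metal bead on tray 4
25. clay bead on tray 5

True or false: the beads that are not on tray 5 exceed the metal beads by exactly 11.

|beads that are not on tray 5| = 18.
|metal beads| = 6.
The claim requires 18 − 6 (= 12) to equal 11, which does not hold.

False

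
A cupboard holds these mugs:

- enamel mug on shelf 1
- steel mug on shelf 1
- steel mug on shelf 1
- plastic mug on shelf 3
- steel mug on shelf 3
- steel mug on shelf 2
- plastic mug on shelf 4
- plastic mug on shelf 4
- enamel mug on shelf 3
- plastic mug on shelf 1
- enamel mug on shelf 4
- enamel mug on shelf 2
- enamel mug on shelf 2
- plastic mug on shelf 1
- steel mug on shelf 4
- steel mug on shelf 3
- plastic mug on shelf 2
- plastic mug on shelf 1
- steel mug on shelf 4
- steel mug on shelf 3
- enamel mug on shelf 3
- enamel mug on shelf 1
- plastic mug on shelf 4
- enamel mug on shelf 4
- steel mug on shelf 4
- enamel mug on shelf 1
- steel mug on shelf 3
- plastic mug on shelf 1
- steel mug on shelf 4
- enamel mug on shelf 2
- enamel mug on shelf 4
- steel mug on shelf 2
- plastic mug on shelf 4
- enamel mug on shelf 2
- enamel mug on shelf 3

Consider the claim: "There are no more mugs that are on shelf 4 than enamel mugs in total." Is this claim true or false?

|mugs on shelf 4| = 11.
|enamel mugs| = 13.
The claim requires 11 ≤ 13, which holds.

True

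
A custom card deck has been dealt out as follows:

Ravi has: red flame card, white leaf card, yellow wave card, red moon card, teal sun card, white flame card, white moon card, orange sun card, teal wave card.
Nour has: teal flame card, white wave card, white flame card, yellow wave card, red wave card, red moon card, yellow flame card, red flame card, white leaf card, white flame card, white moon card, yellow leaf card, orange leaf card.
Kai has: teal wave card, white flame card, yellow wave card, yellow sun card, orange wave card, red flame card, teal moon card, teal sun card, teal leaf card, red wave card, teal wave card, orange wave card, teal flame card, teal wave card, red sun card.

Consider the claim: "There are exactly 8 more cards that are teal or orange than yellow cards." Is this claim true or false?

cards that are teal or orange: 14.
yellow cards: 6.
The claim requires 14 − 6 (= 8) to equal 8, which holds.

True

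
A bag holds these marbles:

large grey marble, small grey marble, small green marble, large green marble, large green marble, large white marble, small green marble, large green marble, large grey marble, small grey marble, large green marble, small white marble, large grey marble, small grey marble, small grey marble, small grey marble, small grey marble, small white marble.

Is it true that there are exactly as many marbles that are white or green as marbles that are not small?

False

There are 9 marbles that are white or green.
There are 8 marbles that are not small.
The claim requires 9 = 8, which does not hold.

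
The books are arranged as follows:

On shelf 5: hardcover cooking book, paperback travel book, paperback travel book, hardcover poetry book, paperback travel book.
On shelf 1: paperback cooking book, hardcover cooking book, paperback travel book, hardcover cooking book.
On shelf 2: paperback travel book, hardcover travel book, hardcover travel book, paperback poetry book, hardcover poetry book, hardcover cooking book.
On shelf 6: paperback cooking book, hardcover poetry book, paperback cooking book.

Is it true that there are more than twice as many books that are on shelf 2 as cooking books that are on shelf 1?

False

|books on shelf 2| = 6.
|cooking books on shelf 1| = 3.
The claim requires 6 > 2 × 3 = 6, which does not hold.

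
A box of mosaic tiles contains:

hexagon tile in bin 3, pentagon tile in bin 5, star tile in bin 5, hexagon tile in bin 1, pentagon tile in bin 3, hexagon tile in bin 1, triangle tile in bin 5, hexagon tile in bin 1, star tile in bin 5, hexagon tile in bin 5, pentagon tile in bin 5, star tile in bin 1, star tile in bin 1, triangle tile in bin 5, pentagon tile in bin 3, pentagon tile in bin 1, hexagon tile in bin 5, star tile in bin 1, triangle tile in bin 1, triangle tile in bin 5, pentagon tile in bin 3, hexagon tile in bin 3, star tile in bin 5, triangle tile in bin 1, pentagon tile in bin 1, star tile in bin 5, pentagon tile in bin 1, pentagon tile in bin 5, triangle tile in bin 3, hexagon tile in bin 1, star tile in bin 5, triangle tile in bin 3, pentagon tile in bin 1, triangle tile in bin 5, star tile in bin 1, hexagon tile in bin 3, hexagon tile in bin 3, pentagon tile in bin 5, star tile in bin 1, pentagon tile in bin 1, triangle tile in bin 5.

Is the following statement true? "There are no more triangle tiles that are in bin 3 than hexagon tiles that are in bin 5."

There are 2 triangle tiles in bin 3.
There are 2 hexagon tiles in bin 5.
The claim requires 2 ≤ 2, which holds.

True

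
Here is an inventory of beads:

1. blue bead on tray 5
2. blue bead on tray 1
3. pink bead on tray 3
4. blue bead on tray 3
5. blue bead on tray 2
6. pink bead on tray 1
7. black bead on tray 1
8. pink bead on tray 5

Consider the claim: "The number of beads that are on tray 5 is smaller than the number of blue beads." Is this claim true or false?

|beads on tray 5| = 2.
|blue beads| = 4.
The claim requires 2 < 4, which holds.

True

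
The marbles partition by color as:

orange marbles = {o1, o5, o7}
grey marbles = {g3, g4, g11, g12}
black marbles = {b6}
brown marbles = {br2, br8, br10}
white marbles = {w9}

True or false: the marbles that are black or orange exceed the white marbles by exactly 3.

There are 4 marbles that are black or orange.
There is 1 white marble.
The claim requires 4 − 1 (= 3) to equal 3, which holds.

True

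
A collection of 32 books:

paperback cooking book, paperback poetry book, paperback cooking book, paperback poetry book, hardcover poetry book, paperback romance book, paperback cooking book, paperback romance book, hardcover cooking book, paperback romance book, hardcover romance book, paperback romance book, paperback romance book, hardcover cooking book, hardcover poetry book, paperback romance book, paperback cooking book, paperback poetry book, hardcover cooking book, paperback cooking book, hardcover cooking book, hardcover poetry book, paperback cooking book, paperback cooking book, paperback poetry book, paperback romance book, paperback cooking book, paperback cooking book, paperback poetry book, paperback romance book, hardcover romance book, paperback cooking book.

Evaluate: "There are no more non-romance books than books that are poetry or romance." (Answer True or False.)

False

There are 22 non-romance books.
There are 18 books that are poetry or romance.
The claim requires 22 ≤ 18, which does not hold.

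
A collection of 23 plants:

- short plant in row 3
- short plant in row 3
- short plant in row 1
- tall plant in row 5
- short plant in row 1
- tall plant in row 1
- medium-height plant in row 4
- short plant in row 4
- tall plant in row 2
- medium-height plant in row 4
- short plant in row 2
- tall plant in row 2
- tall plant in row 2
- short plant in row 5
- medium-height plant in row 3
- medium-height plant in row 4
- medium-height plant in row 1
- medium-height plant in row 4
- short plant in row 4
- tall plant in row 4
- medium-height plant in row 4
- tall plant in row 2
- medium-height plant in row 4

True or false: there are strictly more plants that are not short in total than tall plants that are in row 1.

There are 15 plants that are not short.
There is 1 tall plant in row 1.
The claim requires 15 > 1, which holds.

True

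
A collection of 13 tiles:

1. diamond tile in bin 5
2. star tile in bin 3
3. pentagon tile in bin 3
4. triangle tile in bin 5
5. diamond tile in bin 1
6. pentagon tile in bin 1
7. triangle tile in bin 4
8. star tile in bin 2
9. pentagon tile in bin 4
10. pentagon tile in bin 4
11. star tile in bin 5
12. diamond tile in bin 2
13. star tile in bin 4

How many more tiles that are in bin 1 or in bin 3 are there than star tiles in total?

0

tiles in bin 1 or in bin 3: 4.
star tiles: 4.
4 − 4 = 0.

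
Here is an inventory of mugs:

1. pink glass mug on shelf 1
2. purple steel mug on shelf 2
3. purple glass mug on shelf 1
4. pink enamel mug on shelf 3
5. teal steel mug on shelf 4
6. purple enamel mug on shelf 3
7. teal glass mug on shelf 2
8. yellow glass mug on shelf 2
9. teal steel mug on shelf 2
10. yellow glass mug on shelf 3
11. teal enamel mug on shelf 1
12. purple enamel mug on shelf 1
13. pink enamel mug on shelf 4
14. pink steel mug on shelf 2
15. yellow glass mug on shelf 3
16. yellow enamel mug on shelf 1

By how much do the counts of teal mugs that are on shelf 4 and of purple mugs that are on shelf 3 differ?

0

teal mugs on shelf 4: 1. purple mugs on shelf 3: 1.
|1 − 1| = 1 − 1 = 0.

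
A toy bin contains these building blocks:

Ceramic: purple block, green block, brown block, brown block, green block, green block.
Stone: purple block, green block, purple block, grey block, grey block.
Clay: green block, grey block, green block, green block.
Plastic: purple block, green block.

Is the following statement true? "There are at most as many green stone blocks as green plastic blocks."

True

There is 1 green stone block.
There is 1 green plastic block.
The claim requires 1 ≤ 1, which holds.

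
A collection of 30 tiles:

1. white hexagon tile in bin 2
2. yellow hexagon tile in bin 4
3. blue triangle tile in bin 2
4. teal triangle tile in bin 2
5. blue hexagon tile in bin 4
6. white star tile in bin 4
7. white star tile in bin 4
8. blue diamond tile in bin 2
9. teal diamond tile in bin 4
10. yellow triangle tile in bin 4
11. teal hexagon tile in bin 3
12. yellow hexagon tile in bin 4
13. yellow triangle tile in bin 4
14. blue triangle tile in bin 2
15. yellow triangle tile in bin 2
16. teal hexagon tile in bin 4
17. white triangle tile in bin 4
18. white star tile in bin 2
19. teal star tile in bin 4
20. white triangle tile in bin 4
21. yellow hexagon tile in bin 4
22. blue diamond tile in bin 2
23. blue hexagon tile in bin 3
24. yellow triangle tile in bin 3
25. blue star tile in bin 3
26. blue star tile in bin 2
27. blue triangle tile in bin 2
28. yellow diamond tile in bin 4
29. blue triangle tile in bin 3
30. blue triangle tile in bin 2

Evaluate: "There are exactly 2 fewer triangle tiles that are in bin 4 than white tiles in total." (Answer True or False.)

True

There are 4 triangle tiles in bin 4.
There are 6 white tiles.
The claim requires 6 − 4 (= 2) to equal 2, which holds.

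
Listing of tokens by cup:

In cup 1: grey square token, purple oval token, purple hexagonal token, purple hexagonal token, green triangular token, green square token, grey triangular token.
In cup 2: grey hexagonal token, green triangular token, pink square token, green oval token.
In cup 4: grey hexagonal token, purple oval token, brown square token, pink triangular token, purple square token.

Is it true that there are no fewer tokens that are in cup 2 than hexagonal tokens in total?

True

|tokens in cup 2| = 4.
|hexagonal tokens| = 4.
The claim requires 4 ≥ 4, which holds.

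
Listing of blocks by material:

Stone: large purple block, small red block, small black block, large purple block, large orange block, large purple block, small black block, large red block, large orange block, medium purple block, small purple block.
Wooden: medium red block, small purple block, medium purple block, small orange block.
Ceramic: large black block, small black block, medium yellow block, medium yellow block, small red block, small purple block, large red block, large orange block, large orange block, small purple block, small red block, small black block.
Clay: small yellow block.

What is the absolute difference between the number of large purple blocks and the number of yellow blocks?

0

large purple blocks: 3. yellow blocks: 3.
|3 − 3| = 3 − 3 = 0.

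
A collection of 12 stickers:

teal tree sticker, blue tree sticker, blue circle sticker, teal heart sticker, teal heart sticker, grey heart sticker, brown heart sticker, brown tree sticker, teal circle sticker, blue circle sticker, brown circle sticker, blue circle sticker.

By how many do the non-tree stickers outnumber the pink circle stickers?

9

non-tree stickers: 9.
pink circle stickers: 0.
9 − 0 = 9.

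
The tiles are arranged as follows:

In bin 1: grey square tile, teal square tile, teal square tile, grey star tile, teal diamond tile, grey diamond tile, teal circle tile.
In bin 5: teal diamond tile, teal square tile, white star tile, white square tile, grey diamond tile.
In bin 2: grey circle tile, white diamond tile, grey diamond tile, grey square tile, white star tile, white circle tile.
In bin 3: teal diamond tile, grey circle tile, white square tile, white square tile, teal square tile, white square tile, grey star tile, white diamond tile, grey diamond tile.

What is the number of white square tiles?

4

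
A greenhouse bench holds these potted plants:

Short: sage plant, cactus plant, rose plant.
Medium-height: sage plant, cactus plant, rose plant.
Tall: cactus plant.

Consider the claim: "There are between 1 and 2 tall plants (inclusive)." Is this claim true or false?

True

tall plants: 1.
The claim requires 1 ≤ 1 ≤ 2, which holds.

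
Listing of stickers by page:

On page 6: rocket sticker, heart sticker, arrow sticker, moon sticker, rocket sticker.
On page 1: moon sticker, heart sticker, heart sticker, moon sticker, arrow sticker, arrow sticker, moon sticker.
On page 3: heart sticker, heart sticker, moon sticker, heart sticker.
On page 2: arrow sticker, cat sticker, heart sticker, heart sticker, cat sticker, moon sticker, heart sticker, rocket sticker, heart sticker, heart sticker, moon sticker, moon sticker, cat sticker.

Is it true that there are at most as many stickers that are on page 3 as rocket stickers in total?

False

There are 4 stickers on page 3.
There are 3 rocket stickers.
The claim requires 4 ≤ 3, which does not hold.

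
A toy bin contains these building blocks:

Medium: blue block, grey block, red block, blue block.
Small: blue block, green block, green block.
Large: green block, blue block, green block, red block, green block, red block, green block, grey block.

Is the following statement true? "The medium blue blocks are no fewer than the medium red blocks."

True

There are 2 medium blue blocks.
There is 1 medium red block.
The claim requires 2 ≥ 1, which holds.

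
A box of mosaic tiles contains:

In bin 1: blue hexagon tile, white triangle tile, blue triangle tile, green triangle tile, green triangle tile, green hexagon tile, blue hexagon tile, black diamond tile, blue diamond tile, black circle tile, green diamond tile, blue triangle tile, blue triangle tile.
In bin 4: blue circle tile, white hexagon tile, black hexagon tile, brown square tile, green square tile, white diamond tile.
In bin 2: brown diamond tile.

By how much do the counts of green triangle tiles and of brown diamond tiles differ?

1

green triangle tiles: 2. brown diamond tiles: 1.
|2 − 1| = 2 − 1 = 1.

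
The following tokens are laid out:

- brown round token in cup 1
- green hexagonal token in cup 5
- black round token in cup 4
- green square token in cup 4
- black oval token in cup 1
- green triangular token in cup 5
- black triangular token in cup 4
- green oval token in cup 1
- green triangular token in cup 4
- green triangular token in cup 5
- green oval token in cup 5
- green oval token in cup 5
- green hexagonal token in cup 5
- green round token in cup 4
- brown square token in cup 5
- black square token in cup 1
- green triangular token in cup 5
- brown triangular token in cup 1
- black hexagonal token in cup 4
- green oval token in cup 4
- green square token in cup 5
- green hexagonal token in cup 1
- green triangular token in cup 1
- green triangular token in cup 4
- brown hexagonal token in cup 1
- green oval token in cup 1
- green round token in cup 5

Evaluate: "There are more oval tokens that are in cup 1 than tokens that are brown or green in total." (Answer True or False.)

oval tokens in cup 1: 3.
tokens that are brown or green: 22.
The claim requires 3 > 22, which does not hold.

False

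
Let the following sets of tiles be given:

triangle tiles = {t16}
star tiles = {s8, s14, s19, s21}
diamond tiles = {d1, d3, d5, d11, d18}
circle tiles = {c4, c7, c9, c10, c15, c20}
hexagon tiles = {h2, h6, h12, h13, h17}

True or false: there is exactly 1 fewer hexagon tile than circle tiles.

|hexagon tiles| = 5.
|circle tiles| = 6.
The claim requires 6 − 5 (= 1) to equal 1, which holds.

True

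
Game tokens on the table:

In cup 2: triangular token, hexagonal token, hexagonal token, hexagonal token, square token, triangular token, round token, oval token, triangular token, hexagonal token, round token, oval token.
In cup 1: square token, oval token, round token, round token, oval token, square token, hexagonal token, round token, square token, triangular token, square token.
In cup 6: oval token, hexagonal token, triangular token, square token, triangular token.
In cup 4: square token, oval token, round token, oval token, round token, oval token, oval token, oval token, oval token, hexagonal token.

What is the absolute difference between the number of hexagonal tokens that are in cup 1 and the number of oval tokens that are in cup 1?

1

hexagonal tokens in cup 1: 1. oval tokens in cup 1: 2.
|1 − 2| = 2 − 1 = 1.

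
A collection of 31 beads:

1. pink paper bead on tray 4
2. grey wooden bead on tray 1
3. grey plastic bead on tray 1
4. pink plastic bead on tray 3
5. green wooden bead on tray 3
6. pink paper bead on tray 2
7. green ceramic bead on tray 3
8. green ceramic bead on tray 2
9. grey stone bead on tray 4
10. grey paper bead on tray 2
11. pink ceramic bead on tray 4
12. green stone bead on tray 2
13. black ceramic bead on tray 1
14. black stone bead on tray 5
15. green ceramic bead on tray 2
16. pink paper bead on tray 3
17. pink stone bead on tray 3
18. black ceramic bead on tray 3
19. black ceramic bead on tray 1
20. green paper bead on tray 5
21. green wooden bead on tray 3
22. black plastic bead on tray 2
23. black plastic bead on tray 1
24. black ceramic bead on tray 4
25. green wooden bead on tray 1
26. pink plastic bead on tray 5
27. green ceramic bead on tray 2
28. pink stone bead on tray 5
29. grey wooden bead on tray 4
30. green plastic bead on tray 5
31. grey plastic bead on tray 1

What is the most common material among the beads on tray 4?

ceramic

Counts by material (restricted to beads on tray 4): ceramic 2, paper 1, stone 1, wooden 1.
The maximum is 2, held uniquely by ceramic.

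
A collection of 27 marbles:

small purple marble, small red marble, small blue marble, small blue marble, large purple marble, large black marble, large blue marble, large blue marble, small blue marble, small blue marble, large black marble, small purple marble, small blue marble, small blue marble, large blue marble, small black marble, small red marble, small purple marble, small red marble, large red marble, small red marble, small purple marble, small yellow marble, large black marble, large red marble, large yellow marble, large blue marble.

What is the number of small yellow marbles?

1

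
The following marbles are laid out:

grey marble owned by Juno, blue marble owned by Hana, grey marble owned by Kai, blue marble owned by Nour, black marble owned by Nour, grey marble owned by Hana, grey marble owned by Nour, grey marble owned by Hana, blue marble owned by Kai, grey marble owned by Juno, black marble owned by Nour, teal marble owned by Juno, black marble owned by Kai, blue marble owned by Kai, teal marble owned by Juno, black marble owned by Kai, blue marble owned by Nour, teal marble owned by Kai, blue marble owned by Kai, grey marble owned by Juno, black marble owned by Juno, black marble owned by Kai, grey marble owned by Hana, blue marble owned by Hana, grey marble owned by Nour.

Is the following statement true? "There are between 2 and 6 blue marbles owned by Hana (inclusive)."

|blue marbles owned by Hana| = 2.
The claim requires 2 ≤ 2 ≤ 6, which holds.

True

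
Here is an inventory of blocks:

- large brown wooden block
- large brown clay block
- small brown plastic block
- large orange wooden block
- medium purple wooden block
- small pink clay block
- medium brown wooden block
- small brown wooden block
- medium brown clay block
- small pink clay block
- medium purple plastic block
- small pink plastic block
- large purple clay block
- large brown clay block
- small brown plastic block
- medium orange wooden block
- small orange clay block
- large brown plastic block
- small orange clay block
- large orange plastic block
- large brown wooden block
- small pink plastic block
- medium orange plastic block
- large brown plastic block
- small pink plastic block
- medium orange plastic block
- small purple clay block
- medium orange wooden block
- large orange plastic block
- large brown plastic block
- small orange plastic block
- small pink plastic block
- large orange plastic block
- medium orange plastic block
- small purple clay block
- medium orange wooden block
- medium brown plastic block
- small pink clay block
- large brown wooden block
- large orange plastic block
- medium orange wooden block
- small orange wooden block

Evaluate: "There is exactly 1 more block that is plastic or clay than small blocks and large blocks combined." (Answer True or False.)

False

|blocks that are plastic or clay| = 30.
small blocks: 16; large blocks: 14; combined: 16 + 14 = 30.
The claim requires 30 − 30 (= 0) to equal 1, which does not hold.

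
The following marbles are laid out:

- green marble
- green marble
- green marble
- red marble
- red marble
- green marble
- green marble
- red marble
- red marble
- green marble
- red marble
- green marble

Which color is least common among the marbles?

Counts by color: green 7, red 5.
The minimum is 5, held uniquely by red.

red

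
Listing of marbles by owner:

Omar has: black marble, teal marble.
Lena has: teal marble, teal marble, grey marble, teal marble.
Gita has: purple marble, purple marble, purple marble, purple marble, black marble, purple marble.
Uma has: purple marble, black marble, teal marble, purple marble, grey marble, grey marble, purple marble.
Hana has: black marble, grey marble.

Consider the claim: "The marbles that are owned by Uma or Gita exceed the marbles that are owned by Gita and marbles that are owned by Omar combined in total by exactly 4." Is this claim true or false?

Count of marbles owned by Uma or Gita: 13.
marbles owned by Gita: 6; marbles owned by Omar: 2; combined: 6 + 2 = 8.
The claim requires 13 − 8 (= 5) to equal 4, which does not hold.

False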